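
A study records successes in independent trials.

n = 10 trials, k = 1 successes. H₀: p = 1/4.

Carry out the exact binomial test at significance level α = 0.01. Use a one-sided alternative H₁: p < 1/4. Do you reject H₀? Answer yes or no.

reject H₀: no

Exact binomial: n=10, k=1, p₀=1/4=0.2500
P(X≤1) from Σ C(n,i)·p₀^i·(1−p₀)^(n−i)
p-value (one-sided, H₁ less) = 0.24403
At α=0.01: p ≥ α → fail to reject H₀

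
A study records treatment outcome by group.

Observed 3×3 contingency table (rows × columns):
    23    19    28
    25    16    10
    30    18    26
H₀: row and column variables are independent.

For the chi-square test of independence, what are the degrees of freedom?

df = (r−1)(c−1) = (3−1)·(3−1) = 4

degrees of freedom = 4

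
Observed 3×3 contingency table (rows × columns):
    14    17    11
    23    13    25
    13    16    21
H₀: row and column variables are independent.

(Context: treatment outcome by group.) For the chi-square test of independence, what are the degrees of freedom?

df = (r−1)(c−1) = (3−1)·(3−1) = 4

degrees of freedom = 4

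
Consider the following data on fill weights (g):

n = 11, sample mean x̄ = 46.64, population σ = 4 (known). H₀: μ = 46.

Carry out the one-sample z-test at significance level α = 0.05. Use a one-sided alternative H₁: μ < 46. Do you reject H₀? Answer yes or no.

reject H₀: no

SE = σ/√n = 4/√11 = 1.2060
z = (x̄−μ₀)/SE = (46.64−46)/1.2060 = 0.5307
p-value (one-sided, H₁ less) = 0.70217
At α=0.05: p ≥ α → fail to reject H₀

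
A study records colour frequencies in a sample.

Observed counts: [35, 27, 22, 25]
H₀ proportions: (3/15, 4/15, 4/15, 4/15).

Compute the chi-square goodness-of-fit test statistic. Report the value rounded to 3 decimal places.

n = 109; E_i = n·p_i = [21.80, 29.07, 29.07, 29.07]
χ² = (35−21.80)²/21.80 + (27−29.07)²/29.07 + (22−29.07)²/29.07 + (25−29.07)²/29.07 = 10.4266
df = 3

test statistic = 10.427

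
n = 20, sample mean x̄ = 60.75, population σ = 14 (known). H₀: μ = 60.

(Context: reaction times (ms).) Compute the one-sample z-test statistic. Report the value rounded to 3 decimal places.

SE = σ/√n = 14/√20 = 3.1305
z = (x̄−μ₀)/SE = (60.75−60)/3.1305 = 0.2396

test statistic = 0.240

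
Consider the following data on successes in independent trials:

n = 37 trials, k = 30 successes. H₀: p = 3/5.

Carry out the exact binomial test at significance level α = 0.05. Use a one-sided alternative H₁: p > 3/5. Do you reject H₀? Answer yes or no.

reject H₀: yes

Exact binomial: n=37, k=30, p₀=3/5=0.6000
P(X≥30) from Σ C(n,i)·p₀^i·(1−p₀)^(n−i)
p-value (one-sided, H₁ greater) = 0.00544
At α=0.05: p < α → reject H₀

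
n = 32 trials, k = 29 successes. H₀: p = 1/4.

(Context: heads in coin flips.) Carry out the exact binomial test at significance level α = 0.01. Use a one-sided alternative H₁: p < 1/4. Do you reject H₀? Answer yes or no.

reject H₀: no

Exact binomial: n=32, k=29, p₀=1/4=0.2500
P(X≤29) from Σ C(n,i)·p₀^i·(1−p₀)^(n−i)
p-value (one-sided, H₁ less) = 1.00000
At α=0.01: p ≥ α → fail to reject H₀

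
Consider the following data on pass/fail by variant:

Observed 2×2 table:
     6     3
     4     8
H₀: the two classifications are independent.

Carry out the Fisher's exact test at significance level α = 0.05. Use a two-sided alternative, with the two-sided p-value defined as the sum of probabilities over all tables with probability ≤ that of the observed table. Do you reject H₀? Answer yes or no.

Margins: r₁=9, r₂=12, c₁=10, c₂=11, n=21
p_obs = C(9,6)·C(12,4)/C(21,10); sum pmf over tables with pmf ≤ p_obs
p-value (two-sided) = 0.19838
At α=0.05: p ≥ α → fail to reject H₀

reject H₀: no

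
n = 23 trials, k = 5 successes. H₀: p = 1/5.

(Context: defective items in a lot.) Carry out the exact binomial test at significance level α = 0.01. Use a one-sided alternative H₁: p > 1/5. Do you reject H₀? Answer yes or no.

Exact binomial: n=23, k=5, p₀=1/5=0.2000
P(X≥5) from Σ C(n,i)·p₀^i·(1−p₀)^(n−i)
p-value (one-sided, H₁ greater) = 0.49929
At α=0.01: p ≥ α → fail to reject H₀

reject H₀: no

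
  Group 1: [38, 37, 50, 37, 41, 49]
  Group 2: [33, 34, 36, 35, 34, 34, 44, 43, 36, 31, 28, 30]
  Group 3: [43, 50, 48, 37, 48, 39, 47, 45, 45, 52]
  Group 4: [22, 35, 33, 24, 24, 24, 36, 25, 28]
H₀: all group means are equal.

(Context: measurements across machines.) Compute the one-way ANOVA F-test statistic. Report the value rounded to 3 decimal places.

Group means [42.00, 34.83, 45.40, 27.89], grand mean 37.162
SSB = Σnᵢ(x̄ᵢ−x̄)² = 1658.071; SSW = ΣΣ(x−x̄ᵢ)² = 852.956
MSB = 1658.071/3 = 552.6905; MSW = 852.956/33 = 25.8471
F = MSB/MSW = 21.3830
df = (3, 33)

test statistic = 21.383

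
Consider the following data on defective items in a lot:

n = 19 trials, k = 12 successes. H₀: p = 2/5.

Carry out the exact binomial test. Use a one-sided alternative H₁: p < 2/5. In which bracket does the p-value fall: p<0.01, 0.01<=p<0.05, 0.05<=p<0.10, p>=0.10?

Exact binomial: n=19, k=12, p₀=2/5=0.4000
P(X≤12) from Σ C(n,i)·p₀^i·(1−p₀)^(n−i)
p-value (one-sided, H₁ less) = 0.98844
→ bracket: p>=0.10

p-value bracket: p>=0.10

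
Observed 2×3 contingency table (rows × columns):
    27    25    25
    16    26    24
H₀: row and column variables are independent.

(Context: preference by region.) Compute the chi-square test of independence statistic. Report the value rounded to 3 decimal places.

Row totals [77, 66], col totals [43, 51, 49], n=143
χ² = (27−23.15)²/23.15 + (25−27.46)²/27.46 + (25−26.38)²/26.38 + (16−19.85)²/19.85 + (26−23.54)²/23.54 + (24−22.62)²/22.62 = 2.0198
df = 2

test statistic = 2.020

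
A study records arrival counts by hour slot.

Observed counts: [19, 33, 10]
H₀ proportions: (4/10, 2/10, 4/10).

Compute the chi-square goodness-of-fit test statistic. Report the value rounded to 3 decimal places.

test statistic = 44.411

n = 62; E_i = n·p_i = [24.80, 12.40, 24.80]
χ² = (19−24.80)²/24.80 + (33−12.40)²/12.40 + (10−24.80)²/24.80 = 44.4113
df = 2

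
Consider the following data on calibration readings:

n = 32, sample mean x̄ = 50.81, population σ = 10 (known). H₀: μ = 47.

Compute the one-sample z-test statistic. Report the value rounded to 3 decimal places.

test statistic = 2.155

SE = σ/√n = 10/√32 = 1.7678
z = (x̄−μ₀)/SE = (50.81−47)/1.7678 = 2.1553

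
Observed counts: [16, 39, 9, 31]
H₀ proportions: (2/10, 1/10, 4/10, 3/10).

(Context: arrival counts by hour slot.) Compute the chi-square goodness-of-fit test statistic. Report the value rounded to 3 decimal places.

n = 95; E_i = n·p_i = [19.00, 9.50, 38.00, 28.50]
χ² = (16−19.00)²/19.00 + (39−9.50)²/9.50 + (9−38.00)²/38.00 + (31−28.50)²/28.50 = 114.4298
df = 3

test statistic = 114.430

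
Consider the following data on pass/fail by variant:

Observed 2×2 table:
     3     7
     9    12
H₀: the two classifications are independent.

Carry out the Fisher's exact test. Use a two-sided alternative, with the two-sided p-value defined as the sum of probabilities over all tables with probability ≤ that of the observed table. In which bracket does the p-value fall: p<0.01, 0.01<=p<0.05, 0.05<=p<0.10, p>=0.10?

Margins: r₁=10, r₂=21, c₁=12, c₂=19, n=31
p_obs = C(10,3)·C(21,9)/C(31,12); sum pmf over tables with pmf ≤ p_obs
p-value (two-sided) = 0.69719
→ bracket: p>=0.10

p-value bracket: p>=0.10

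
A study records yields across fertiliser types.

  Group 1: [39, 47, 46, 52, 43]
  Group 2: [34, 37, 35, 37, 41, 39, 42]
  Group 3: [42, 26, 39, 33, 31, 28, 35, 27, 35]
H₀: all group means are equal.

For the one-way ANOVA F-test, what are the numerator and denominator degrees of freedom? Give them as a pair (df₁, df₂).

k = 3 groups, N = 21 total
df = (k−1, N−k) = (3−1, 21−3) = (2, 18)

degrees of freedom = [2, 18]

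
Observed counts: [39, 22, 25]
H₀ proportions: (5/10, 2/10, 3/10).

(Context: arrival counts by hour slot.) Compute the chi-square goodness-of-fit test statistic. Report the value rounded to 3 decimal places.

test statistic = 1.736

n = 86; E_i = n·p_i = [43.00, 17.20, 25.80]
χ² = (39−43.00)²/43.00 + (22−17.20)²/17.20 + (25−25.80)²/25.80 = 1.7364
df = 2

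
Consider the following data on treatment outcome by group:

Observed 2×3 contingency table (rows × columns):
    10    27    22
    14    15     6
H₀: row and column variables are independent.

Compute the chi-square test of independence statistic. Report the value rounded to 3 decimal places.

Row totals [59, 35], col totals [24, 42, 28], n=94
χ² = (10−15.06)²/15.06 + (27−26.36)²/26.36 + (22−17.57)²/17.57 + (14−8.94)²/8.94 + (15−15.64)²/15.64 + (6−10.43)²/10.43 = 7.6063
df = 2

test statistic = 7.606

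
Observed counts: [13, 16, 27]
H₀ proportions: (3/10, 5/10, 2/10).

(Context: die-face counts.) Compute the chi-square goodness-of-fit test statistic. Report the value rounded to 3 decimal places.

test statistic = 28.292

n = 56; E_i = n·p_i = [16.80, 28.00, 11.20]
χ² = (13−16.80)²/16.80 + (16−28.00)²/28.00 + (27−11.20)²/11.20 = 28.2917
df = 2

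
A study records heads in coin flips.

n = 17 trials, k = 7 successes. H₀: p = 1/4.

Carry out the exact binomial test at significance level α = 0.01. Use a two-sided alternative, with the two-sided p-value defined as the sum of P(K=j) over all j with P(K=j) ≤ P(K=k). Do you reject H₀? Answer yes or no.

reject H₀: no

Exact binomial: n=17, k=7, p₀=1/4=0.2500
P(X=j) = C(n,j)·p₀^j·(1−p₀)^(n−j); p = Σ P(X=j) over j with P(X=j) ≤ P(X=7)
p-value (two-sided) = 0.15719
At α=0.01: p ≥ α → fail to reject H₀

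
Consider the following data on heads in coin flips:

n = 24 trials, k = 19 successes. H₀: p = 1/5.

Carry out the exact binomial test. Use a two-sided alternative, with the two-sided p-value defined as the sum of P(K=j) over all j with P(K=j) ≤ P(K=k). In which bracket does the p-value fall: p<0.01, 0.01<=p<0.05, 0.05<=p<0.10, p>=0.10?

Exact binomial: n=24, k=19, p₀=1/5=0.2000
P(X=j) = C(n,j)·p₀^j·(1−p₀)^(n−j); p = Σ P(X=j) over j with P(X=j) ≤ P(X=19)
p-value (two-sided) = 0.00000
→ bracket: p<0.01

p-value bracket: p<0.01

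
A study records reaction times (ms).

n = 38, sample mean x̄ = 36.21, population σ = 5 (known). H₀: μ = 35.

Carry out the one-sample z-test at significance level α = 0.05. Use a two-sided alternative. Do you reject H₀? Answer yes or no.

SE = σ/√n = 5/√38 = 0.8111
z = (x̄−μ₀)/SE = (36.21−35)/0.8111 = 1.4918
p-value (two-sided) = 0.13575
At α=0.05: p ≥ α → fail to reject H₀

reject H₀: no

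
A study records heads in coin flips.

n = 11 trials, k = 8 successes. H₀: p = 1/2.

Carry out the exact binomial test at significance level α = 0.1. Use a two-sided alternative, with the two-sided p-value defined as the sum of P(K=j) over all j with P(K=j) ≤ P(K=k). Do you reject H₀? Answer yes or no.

reject H₀: no

Exact binomial: n=11, k=8, p₀=1/2=0.5000
P(X=j) = C(n,j)·p₀^j·(1−p₀)^(n−j); p = Σ P(X=j) over j with P(X=j) ≤ P(X=8)
p-value (two-sided) = 0.22656
At α=0.1: p ≥ α → fail to reject H₀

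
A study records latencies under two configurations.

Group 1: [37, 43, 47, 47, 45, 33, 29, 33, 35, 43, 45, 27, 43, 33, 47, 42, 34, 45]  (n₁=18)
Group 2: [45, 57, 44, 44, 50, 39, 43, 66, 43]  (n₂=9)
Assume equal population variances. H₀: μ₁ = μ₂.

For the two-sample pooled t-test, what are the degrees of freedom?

degrees of freedom = 25

df = n₁ + n₂ − 2 = 18 + 9 − 2 = 25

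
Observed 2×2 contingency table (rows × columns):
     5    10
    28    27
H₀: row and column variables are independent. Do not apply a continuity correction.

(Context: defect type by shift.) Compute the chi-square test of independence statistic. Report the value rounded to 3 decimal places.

Row totals [15, 55], col totals [33, 37], n=70
χ² = (5−7.07)²/7.07 + (10−7.93)²/7.93 + (28−25.93)²/25.93 + (27−29.07)²/29.07 = 1.4610
df = 1

test statistic = 1.461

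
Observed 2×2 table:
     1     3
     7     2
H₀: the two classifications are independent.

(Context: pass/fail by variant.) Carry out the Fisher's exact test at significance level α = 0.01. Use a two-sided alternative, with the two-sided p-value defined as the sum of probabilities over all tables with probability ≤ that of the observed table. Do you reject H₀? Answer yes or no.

Margins: r₁=4, r₂=9, c₁=8, c₂=5, n=13
p_obs = C(4,1)·C(9,7)/C(13,8); sum pmf over tables with pmf ≤ p_obs
p-value (two-sided) = 0.21678
At α=0.01: p ≥ α → fail to reject H₀

reject H₀: no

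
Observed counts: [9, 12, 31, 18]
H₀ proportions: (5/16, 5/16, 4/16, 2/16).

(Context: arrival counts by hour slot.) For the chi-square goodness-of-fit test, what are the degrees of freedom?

degrees of freedom = 3

df = k − 1 = 4 − 1 = 3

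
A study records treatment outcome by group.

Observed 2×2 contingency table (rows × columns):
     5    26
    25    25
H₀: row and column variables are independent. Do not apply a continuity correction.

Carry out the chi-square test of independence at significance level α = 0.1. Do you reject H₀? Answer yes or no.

reject H₀: yes

Row totals [31, 50], col totals [30, 51], n=81
χ² = (5−11.48)²/11.48 + (26−19.52)²/19.52 + (25−18.52)²/18.52 + (25−31.48)²/31.48 = 9.4141
df = 1
p-value (upper-tail) = 0.00215
At α=0.1: p < α → reject H₀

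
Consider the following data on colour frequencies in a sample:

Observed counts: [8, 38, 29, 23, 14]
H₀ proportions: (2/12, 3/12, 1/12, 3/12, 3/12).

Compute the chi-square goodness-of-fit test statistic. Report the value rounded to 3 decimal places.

n = 112; E_i = n·p_i = [18.67, 28.00, 9.33, 28.00, 28.00]
χ² = (8−18.67)²/18.67 + (38−28.00)²/28.00 + (29−9.33)²/9.33 + (23−28.00)²/28.00 + (14−28.00)²/28.00 = 59.0000
df = 4

test statistic = 59.000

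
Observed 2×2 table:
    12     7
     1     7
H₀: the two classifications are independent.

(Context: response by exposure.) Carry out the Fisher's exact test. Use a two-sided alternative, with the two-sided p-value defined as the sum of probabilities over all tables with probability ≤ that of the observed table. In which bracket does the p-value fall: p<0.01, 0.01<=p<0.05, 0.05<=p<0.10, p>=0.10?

Margins: r₁=19, r₂=8, c₁=13, c₂=14, n=27
p_obs = C(19,12)·C(8,1)/C(27,13); sum pmf over tables with pmf ≤ p_obs
p-value (two-sided) = 0.03285
→ bracket: 0.01<=p<0.05

p-value bracket: 0.01<=p<0.05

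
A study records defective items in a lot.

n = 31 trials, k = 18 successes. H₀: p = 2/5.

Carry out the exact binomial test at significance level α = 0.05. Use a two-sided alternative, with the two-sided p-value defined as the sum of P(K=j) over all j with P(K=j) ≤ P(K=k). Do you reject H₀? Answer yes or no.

Exact binomial: n=31, k=18, p₀=2/5=0.4000
P(X=j) = C(n,j)·p₀^j·(1−p₀)^(n−j); p = Σ P(X=j) over j with P(X=j) ≤ P(X=18)
p-value (two-sided) = 0.04456
At α=0.05: p < α → reject H₀

reject H₀: yes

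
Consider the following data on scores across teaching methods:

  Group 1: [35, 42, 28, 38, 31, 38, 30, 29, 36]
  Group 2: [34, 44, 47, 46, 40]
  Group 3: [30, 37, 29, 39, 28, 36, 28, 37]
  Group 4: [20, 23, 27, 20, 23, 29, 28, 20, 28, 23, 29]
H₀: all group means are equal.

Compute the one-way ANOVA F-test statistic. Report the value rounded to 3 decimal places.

Group means [34.11, 42.20, 33.00, 24.55], grand mean 31.879
SSB = Σnᵢ(x̄ᵢ−x̄)² = 1179.099; SSW = ΣΣ(x−x̄ᵢ)² = 590.416
MSB = 1179.099/3 = 393.0330; MSW = 590.416/29 = 20.3592
F = MSB/MSW = 19.3050
df = (3, 29)

test statistic = 19.305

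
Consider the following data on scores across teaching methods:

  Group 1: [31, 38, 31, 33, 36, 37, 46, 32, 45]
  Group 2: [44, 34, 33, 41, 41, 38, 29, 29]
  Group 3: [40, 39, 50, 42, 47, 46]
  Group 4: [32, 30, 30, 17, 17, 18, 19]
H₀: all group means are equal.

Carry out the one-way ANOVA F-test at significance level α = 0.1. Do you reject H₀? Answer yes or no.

Group means [36.56, 36.12, 44.00, 23.29], grand mean 34.833
SSB = Σnᵢ(x̄ᵢ−x̄)² = 1477.641; SSW = ΣΣ(x−x̄ᵢ)² = 872.526
MSB = 1477.641/3 = 492.5470; MSW = 872.526/26 = 33.5587
F = MSB/MSW = 14.6772
df = (3, 26)
p-value (upper-tail) = 0.00001
At α=0.1: p < α → reject H₀

reject H₀: yes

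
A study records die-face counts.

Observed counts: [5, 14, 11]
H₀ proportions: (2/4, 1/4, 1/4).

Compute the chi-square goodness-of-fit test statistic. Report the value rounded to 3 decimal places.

test statistic = 13.933

n = 30; E_i = n·p_i = [15.00, 7.50, 7.50]
χ² = (5−15.00)²/15.00 + (14−7.50)²/7.50 + (11−7.50)²/7.50 = 13.9333
df = 2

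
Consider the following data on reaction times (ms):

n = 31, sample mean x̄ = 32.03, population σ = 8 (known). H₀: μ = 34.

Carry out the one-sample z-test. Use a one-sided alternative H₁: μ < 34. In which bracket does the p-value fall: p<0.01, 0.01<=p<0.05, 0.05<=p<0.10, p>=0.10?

SE = σ/√n = 8/√31 = 1.4368
z = (x̄−μ₀)/SE = (32.03−34)/1.4368 = -1.3711
p-value (one-sided, H₁ less) = 0.08518
→ bracket: 0.05<=p<0.10

p-value bracket: 0.05<=p<0.10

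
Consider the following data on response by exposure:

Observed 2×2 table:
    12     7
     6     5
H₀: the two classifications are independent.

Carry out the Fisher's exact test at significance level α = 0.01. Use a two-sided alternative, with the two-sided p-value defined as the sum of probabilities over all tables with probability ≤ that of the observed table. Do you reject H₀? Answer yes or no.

Margins: r₁=19, r₂=11, c₁=18, c₂=12, n=30
p_obs = C(19,12)·C(11,6)/C(30,18); sum pmf over tables with pmf ≤ p_obs
p-value (two-sided) = 0.71163
At α=0.01: p ≥ α → fail to reject H₀

reject H₀: no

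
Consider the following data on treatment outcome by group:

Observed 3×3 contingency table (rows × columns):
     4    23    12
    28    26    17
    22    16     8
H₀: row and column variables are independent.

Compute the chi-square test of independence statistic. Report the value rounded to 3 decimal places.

test statistic = 14.838

Row totals [39, 71, 46], col totals [54, 65, 37], n=156
χ² = (4−13.50)²/13.50 + (23−16.25)²/16.25 + (12−9.25)²/9.25 + (28−24.58)²/24.58 + (26−29.58)²/29.58 + (17−16.84)²/16.84 + (22−15.92)²/15.92 + (16−19.17)²/19.17 + (8−10.91)²/10.91 = 14.8376
df = 4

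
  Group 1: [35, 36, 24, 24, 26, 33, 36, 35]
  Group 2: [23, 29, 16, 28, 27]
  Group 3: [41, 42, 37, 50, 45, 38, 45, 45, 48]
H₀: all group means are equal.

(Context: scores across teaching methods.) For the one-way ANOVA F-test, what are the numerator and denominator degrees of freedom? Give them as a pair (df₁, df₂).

degrees of freedom = [2, 19]

k = 3 groups, N = 22 total
df = (k−1, N−k) = (3−1, 22−3) = (2, 19)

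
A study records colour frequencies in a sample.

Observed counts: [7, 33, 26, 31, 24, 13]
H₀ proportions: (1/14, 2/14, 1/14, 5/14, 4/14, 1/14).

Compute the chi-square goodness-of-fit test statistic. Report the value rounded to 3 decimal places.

test statistic = 51.416

n = 134; E_i = n·p_i = [9.57, 19.14, 9.57, 47.86, 38.29, 9.57]
χ² = (7−9.57)²/9.57 + (33−19.14)²/19.14 + (26−9.57)²/9.57 + (31−47.86)²/47.86 + (24−38.29)²/38.29 + (13−9.57)²/9.57 = 51.4164
df = 5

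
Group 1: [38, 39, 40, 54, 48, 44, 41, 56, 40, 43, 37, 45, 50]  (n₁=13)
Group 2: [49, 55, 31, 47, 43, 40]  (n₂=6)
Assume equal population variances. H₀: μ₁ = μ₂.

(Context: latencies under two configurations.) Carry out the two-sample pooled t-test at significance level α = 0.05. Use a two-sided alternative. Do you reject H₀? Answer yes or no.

x̄₁=44.231, s₁=6.112, n₁=13
x̄₂=44.167, s₂=8.256, n₂=6
s_p² = [12·6.112² + 5·8.256²]/17 = 46.4201
SE = √(s_p²·(1/13+1/6)) = 3.3627
t = (44.231−44.167)/3.3627 = 0.0191
df = 17
p-value (two-sided) = 0.98501
At α=0.05: p ≥ α → fail to reject H₀

reject H₀: no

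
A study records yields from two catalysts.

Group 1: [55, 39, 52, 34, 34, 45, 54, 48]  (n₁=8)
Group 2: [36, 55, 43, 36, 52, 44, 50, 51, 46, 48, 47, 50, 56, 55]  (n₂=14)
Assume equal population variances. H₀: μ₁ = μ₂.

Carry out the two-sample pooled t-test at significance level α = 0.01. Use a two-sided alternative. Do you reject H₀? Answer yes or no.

reject H₀: no

x̄₁=45.125, s₁=8.593, n₁=8
x̄₂=47.786, s₂=6.375, n₂=14
s_p² = [7·8.593² + 13·6.375²]/20 = 52.2616
SE = √(s_p²·(1/8+1/14)) = 3.2040
t = (45.125−47.786)/3.2040 = -0.8304
df = 20
p-value (two-sided) = 0.41610
At α=0.01: p ≥ α → fail to reject H₀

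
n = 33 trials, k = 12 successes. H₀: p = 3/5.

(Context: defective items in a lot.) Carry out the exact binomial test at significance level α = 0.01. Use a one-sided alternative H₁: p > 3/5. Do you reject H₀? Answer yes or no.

reject H₀: no

Exact binomial: n=33, k=12, p₀=3/5=0.6000
P(X≥12) from Σ C(n,i)·p₀^i·(1−p₀)^(n−i)
p-value (one-sided, H₁ greater) = 0.99823
At α=0.01: p ≥ α → fail to reject H₀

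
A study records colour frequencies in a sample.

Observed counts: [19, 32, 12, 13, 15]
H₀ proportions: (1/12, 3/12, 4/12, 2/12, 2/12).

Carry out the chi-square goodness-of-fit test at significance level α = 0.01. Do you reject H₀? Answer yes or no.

n = 91; E_i = n·p_i = [7.58, 22.75, 30.33, 15.17, 15.17]
χ² = (19−7.58)²/7.58 + (32−22.75)²/22.75 + (12−30.33)²/30.33 + (13−15.17)²/15.17 + (15−15.17)²/15.17 = 32.3407
df = 4
p-value (upper-tail) = 0.00000
At α=0.01: p < α → reject H₀

reject H₀: yes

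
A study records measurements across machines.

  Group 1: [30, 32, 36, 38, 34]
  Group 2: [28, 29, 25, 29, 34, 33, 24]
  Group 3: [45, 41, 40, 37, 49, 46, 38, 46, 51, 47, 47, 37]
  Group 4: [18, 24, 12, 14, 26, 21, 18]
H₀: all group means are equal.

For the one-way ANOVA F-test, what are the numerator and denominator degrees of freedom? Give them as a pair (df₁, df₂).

degrees of freedom = [3, 27]

k = 4 groups, N = 31 total
df = (k−1, N−k) = (4−1, 31−4) = (3, 27)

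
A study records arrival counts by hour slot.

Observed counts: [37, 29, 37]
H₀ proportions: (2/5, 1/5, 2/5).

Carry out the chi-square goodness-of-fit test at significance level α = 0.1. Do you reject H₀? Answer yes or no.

reject H₀: no

n = 103; E_i = n·p_i = [41.20, 20.60, 41.20]
χ² = (37−41.20)²/41.20 + (29−20.60)²/20.60 + (37−41.20)²/41.20 = 4.2816
df = 2
p-value (upper-tail) = 0.11756
At α=0.1: p ≥ α → fail to reject H₀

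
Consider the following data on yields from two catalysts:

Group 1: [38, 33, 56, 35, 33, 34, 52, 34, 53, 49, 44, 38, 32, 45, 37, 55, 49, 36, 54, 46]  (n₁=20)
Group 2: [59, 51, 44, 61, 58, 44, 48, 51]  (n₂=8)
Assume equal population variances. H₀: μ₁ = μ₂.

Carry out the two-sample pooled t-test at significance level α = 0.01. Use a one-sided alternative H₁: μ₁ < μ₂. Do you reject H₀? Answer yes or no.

x̄₁=42.650, s₁=8.524, n₁=20
x̄₂=52.000, s₂=6.676, n₂=8
s_p² = [19·8.524² + 7·6.676²]/26 = 65.0981
SE = √(s_p²·(1/20+1/8)) = 3.3752
t = (42.650−52.000)/3.3752 = -2.7702
df = 26
p-value (one-sided, H₁ less) = 0.00510
At α=0.01: p < α → reject H₀

reject H₀: yes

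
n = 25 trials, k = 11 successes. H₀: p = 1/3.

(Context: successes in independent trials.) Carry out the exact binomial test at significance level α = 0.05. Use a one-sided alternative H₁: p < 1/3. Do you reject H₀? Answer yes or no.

Exact binomial: n=25, k=11, p₀=1/3=0.3333
P(X≤11) from Σ C(n,i)·p₀^i·(1−p₀)^(n−i)
p-value (one-sided, H₁ less) = 0.90821
At α=0.05: p ≥ α → fail to reject H₀

reject H₀: no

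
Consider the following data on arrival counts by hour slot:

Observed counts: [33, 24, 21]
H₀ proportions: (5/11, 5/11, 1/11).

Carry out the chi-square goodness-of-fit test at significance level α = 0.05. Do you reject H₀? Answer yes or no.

reject H₀: yes

n = 78; E_i = n·p_i = [35.45, 35.45, 7.09]
χ² = (33−35.45)²/35.45 + (24−35.45)²/35.45 + (21−7.09)²/7.09 = 31.1538
df = 2
p-value (upper-tail) = 0.00000
At α=0.05: p < α → reject H₀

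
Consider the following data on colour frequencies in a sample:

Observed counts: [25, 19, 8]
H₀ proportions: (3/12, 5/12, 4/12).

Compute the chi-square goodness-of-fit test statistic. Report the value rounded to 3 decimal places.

test statistic = 16.431

n = 52; E_i = n·p_i = [13.00, 21.67, 17.33]
χ² = (25−13.00)²/13.00 + (19−21.67)²/21.67 + (8−17.33)²/17.33 = 16.4308
df = 2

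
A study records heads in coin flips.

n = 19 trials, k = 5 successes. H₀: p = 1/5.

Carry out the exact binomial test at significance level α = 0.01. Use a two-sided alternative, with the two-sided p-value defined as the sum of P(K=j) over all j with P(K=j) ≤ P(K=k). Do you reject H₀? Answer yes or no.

Exact binomial: n=19, k=5, p₀=1/5=0.2000
P(X=j) = C(n,j)·p₀^j·(1−p₀)^(n−j); p = Σ P(X=j) over j with P(X=j) ≤ P(X=5)
p-value (two-sided) = 0.56360
At α=0.01: p ≥ α → fail to reject H₀

reject H₀: no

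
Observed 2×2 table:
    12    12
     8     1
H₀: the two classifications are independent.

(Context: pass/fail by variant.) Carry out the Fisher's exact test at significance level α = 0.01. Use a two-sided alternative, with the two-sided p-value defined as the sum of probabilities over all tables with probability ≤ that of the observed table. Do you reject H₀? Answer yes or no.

Margins: r₁=24, r₂=9, c₁=20, c₂=13, n=33
p_obs = C(24,12)·C(9,8)/C(33,20); sum pmf over tables with pmf ≤ p_obs
p-value (two-sided) = 0.05596
At α=0.01: p ≥ α → fail to reject H₀

reject H₀: no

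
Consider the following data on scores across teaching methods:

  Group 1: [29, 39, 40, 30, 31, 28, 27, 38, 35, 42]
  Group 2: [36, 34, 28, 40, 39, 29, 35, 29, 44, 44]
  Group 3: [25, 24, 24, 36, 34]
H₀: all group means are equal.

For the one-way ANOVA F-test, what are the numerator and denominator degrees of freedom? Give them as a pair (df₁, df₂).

degrees of freedom = [2, 22]

k = 3 groups, N = 25 total
df = (k−1, N−k) = (3−1, 25−3) = (2, 22)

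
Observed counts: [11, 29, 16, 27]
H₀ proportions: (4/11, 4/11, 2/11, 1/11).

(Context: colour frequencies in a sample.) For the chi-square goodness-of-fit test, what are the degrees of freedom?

degrees of freedom = 3

df = k − 1 = 4 − 1 = 3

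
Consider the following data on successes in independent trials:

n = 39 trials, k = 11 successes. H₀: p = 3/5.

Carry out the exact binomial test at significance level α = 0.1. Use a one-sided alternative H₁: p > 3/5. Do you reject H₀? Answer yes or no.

reject H₀: no

Exact binomial: n=39, k=11, p₀=3/5=0.6000
P(X≥11) from Σ C(n,i)·p₀^i·(1−p₀)^(n−i)
p-value (one-sided, H₁ greater) = 0.99999
At α=0.1: p ≥ α → fail to reject H₀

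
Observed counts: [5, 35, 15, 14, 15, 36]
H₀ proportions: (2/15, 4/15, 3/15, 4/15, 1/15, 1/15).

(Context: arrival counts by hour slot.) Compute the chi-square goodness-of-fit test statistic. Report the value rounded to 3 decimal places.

n = 120; E_i = n·p_i = [16.00, 32.00, 24.00, 32.00, 8.00, 8.00]
χ² = (5−16.00)²/16.00 + (35−32.00)²/32.00 + (15−24.00)²/24.00 + (14−32.00)²/32.00 + (15−8.00)²/8.00 + (36−8.00)²/8.00 = 125.4688
df = 5

test statistic = 125.469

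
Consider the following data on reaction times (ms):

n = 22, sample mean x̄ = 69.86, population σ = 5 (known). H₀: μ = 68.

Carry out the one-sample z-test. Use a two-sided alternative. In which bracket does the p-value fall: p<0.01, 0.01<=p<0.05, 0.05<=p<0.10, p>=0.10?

p-value bracket: 0.05<=p<0.10

SE = σ/√n = 5/√22 = 1.0660
z = (x̄−μ₀)/SE = (69.86−68)/1.0660 = 1.7448
p-value (two-sided) = 0.08101
→ bracket: 0.05<=p<0.10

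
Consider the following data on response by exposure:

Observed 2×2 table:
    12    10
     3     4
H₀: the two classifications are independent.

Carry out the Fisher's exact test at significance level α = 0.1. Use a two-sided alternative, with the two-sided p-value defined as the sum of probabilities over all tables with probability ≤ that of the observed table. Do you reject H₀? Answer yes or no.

reject H₀: no

Margins: r₁=22, r₂=7, c₁=15, c₂=14, n=29
p_obs = C(22,12)·C(7,3)/C(29,15); sum pmf over tables with pmf ≤ p_obs
p-value (two-sided) = 0.68166
At α=0.1: p ≥ α → fail to reject H₀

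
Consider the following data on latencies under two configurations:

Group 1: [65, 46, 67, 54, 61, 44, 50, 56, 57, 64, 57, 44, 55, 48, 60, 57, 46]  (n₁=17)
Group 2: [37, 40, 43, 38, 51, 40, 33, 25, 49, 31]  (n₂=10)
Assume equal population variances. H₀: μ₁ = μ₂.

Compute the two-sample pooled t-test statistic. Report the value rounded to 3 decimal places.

test statistic = 5.313

x̄₁=54.765, s₁=7.404, n₁=17
x̄₂=38.700, s₂=7.903, n₂=10
s_p² = [16·7.404² + 9·7.903²]/25 = 57.5664
SE = √(s_p²·(1/17+1/10)) = 3.0237
t = (54.765−38.700)/3.0237 = 5.3129
df = 25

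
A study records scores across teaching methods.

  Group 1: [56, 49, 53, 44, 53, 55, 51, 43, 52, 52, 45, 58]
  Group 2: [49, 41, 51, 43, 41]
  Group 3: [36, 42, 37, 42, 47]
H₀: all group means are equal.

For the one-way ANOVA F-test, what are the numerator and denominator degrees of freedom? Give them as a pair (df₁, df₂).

degrees of freedom = [2, 19]

k = 3 groups, N = 22 total
df = (k−1, N−k) = (3−1, 22−3) = (2, 19)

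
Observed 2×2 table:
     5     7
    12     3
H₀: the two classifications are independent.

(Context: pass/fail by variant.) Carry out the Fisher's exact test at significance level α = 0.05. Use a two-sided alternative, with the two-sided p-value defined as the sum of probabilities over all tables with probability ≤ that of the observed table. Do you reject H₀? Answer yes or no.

Margins: r₁=12, r₂=15, c₁=17, c₂=10, n=27
p_obs = C(12,5)·C(15,12)/C(27,17); sum pmf over tables with pmf ≤ p_obs
p-value (two-sided) = 0.05675
At α=0.05: p ≥ α → fail to reject H₀

reject H₀: no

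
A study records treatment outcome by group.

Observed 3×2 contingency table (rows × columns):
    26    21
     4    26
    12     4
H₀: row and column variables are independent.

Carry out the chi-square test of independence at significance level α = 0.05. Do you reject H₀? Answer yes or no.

reject H₀: yes

Row totals [47, 30, 16], col totals [42, 51], n=93
χ² = (26−21.23)²/21.23 + (21−25.77)²/25.77 + (4−13.55)²/13.55 + (26−16.45)²/16.45 + (12−7.23)²/7.23 + (4−8.77)²/8.77 = 19.9814
df = 2
p-value (upper-tail) = 0.00005
At α=0.05: p < α → reject H₀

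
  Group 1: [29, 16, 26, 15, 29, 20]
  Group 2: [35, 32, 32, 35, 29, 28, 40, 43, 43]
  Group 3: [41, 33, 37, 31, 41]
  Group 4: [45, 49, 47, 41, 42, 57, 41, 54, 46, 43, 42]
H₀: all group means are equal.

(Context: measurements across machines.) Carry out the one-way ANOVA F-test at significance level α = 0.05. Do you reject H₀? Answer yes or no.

Group means [22.50, 35.22, 36.60, 46.09], grand mean 36.839
SSB = Σnᵢ(x̄ᵢ−x̄)² = 2199.029; SSW = ΣΣ(x−x̄ᵢ)² = 827.165
MSB = 2199.029/3 = 733.0096; MSW = 827.165/27 = 30.6357
F = MSB/MSW = 23.9266
df = (3, 27)
p-value (upper-tail) = 0.00000
At α=0.05: p < α → reject H₀

reject H₀: yes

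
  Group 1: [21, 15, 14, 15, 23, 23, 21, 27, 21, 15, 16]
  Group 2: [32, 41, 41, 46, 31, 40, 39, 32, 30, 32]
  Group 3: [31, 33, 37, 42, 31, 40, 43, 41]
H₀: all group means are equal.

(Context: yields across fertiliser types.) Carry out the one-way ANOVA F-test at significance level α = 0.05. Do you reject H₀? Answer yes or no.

reject H₀: yes

Group means [19.18, 36.40, 37.25], grand mean 30.103
SSB = Σnᵢ(x̄ᵢ−x̄)² = 2117.153; SSW = ΣΣ(x−x̄ᵢ)² = 645.536
MSB = 2117.153/2 = 1058.5766; MSW = 645.536/26 = 24.8283
F = MSB/MSW = 42.6359
df = (2, 26)
p-value (upper-tail) = 0.00000
At α=0.05: p < α → reject H₀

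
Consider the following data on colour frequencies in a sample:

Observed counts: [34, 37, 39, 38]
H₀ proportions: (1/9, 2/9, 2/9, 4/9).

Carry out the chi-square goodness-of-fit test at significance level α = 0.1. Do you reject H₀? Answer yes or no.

n = 148; E_i = n·p_i = [16.44, 32.89, 32.89, 65.78]
χ² = (34−16.44)²/16.44 + (37−32.89)²/32.89 + (39−32.89)²/32.89 + (38−65.78)²/65.78 = 32.1216
df = 3
p-value (upper-tail) = 0.00000
At α=0.1: p < α → reject H₀

reject H₀: yes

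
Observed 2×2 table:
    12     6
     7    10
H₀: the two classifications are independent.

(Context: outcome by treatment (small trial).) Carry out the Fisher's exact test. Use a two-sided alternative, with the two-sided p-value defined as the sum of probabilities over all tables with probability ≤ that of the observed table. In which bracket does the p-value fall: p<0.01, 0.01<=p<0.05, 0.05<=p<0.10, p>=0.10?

Margins: r₁=18, r₂=17, c₁=19, c₂=16, n=35
p_obs = C(18,12)·C(17,7)/C(35,19); sum pmf over tables with pmf ≤ p_obs
p-value (two-sided) = 0.18114
→ bracket: p>=0.10

p-value bracket: p>=0.10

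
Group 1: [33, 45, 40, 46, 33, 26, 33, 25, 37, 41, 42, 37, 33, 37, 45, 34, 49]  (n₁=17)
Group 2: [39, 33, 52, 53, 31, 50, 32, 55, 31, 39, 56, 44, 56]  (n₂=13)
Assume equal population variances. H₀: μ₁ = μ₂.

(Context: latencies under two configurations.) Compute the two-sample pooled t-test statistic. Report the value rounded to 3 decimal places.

test statistic = -2.101

x̄₁=37.412, s₁=6.792, n₁=17
x̄₂=43.923, s₂=10.177, n₂=13
s_p² = [16·6.792² + 12·10.177²]/28 = 70.7515
SE = √(s_p²·(1/17+1/13)) = 3.0991
t = (37.412−43.923)/3.0991 = -2.1010
df = 28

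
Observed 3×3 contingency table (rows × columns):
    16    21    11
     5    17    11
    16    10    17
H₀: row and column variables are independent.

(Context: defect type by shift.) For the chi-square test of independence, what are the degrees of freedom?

df = (r−1)(c−1) = (3−1)·(3−1) = 4

degrees of freedom = 4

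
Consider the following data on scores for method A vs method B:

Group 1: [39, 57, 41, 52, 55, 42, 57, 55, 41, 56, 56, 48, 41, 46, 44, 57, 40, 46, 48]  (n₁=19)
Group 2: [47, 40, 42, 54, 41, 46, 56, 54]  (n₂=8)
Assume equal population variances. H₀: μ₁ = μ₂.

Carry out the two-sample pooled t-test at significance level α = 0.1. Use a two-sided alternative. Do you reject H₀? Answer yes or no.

x̄₁=48.474, s₁=6.802, n₁=19
x̄₂=47.500, s₂=6.414, n₂=8
s_p² = [18·6.802² + 7·6.414²]/25 = 44.8295
SE = √(s_p²·(1/19+1/8)) = 2.8219
t = (48.474−47.500)/2.8219 = 0.3450
df = 25
p-value (two-sided) = 0.73295
At α=0.1: p ≥ α → fail to reject H₀

reject H₀: no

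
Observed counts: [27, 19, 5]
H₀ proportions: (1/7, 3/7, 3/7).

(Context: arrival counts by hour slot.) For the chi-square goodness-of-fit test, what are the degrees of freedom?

degrees of freedom = 2

df = k − 1 = 3 − 1 = 2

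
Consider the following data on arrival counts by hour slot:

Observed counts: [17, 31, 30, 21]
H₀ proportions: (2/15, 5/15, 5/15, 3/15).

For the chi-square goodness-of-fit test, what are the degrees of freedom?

df = k − 1 = 4 − 1 = 3

degrees of freedom = 3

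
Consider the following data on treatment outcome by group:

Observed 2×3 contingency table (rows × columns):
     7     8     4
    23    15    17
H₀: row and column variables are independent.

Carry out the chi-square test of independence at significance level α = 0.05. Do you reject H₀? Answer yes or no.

reject H₀: no

Row totals [19, 55], col totals [30, 23, 21], n=74
χ² = (7−7.70)²/7.70 + (8−5.91)²/5.91 + (4−5.39)²/5.39 + (23−22.30)²/22.30 + (15−17.09)²/17.09 + (17−15.61)²/15.61 = 1.5693
df = 2
p-value (upper-tail) = 0.45629
At α=0.05: p ≥ α → fail to reject H₀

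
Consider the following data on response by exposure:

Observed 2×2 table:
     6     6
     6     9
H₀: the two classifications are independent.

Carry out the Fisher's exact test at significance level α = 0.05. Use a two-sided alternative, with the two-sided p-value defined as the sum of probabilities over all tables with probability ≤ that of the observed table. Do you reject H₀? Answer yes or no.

reject H₀: no

Margins: r₁=12, r₂=15, c₁=12, c₂=15, n=27
p_obs = C(12,6)·C(15,6)/C(27,12); sum pmf over tables with pmf ≤ p_obs
p-value (two-sided) = 0.70682
At α=0.05: p ≥ α → fail to reject H₀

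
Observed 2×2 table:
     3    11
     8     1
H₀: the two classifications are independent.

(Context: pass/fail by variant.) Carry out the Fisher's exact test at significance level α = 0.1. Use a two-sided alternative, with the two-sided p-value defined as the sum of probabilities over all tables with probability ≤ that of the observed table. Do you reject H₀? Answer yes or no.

Margins: r₁=14, r₂=9, c₁=11, c₂=12, n=23
p_obs = C(14,3)·C(9,8)/C(23,11); sum pmf over tables with pmf ≤ p_obs
p-value (two-sided) = 0.00276
At α=0.1: p < α → reject H₀

reject H₀: yes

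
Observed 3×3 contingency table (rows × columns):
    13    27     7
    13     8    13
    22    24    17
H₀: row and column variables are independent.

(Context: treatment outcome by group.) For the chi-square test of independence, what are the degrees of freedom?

degrees of freedom = 4

df = (r−1)(c−1) = (3−1)·(3−1) = 4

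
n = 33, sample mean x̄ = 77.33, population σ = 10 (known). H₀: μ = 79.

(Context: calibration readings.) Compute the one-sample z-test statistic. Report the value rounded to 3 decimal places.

SE = σ/√n = 10/√33 = 1.7408
z = (x̄−μ₀)/SE = (77.33−79)/1.7408 = -0.9593

test statistic = -0.959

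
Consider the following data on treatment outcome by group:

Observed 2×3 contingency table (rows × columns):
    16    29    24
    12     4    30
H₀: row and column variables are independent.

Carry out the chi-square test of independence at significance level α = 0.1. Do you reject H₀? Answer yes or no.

reject H₀: yes

Row totals [69, 46], col totals [28, 33, 54], n=115
χ² = (16−16.80)²/16.80 + (29−19.80)²/19.80 + (24−32.40)²/32.40 + (12−11.20)²/11.20 + (4−13.20)²/13.20 + (30−21.60)²/21.60 = 16.2266
df = 2
p-value (upper-tail) = 0.00030
At α=0.1: p < α → reject H₀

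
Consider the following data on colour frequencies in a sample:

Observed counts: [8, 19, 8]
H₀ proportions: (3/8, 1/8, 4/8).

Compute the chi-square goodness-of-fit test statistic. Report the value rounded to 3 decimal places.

n = 35; E_i = n·p_i = [13.12, 4.38, 17.50]
χ² = (8−13.12)²/13.12 + (19−4.38)²/4.38 + (8−17.50)²/17.50 = 56.0476
df = 2

test statistic = 56.048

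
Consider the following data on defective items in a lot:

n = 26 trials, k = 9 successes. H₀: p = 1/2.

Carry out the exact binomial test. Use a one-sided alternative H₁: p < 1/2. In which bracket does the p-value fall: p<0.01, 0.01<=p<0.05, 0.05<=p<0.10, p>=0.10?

Exact binomial: n=26, k=9, p₀=1/2=0.5000
P(X≤9) from Σ C(n,i)·p₀^i·(1−p₀)^(n−i)
p-value (one-sided, H₁ less) = 0.08432
→ bracket: 0.05<=p<0.10

p-value bracket: 0.05<=p<0.10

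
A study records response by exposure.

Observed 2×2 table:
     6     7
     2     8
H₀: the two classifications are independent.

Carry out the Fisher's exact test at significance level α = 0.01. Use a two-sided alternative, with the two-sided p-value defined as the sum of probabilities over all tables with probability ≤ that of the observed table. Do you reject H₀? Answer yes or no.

reject H₀: no

Margins: r₁=13, r₂=10, c₁=8, c₂=15, n=23
p_obs = C(13,6)·C(10,2)/C(23,8); sum pmf over tables with pmf ≤ p_obs
p-value (two-sided) = 0.37879
At α=0.01: p ≥ α → fail to reject H₀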